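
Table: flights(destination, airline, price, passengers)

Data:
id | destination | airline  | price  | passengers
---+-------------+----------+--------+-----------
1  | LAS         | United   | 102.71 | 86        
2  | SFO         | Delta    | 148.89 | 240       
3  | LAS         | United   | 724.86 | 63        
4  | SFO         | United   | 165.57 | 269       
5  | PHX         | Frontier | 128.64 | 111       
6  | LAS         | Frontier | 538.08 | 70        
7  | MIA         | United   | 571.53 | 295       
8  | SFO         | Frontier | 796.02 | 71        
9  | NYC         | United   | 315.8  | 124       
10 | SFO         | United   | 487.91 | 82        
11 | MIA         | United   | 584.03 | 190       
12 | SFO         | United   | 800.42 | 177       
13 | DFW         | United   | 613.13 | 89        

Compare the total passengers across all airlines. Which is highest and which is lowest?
SELECT airline, SUM(passengers)
FROM flights
GROUP BY airline
ORDER BY SUM(passengers)

All groups:
  Delta: 240
  Frontier: 252
  United: 1375

Highest: United (1375)
Lowest: Delta (240)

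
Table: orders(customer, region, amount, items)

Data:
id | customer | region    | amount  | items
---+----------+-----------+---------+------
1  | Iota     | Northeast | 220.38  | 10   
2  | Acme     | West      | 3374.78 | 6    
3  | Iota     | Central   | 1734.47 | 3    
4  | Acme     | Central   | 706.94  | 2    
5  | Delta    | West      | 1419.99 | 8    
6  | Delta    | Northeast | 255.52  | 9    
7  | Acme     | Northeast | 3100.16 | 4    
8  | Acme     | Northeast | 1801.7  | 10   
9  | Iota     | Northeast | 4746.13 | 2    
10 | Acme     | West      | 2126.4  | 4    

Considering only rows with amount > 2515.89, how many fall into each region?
SELECT region, COUNT(*)
FROM orders
WHERE amount > 2515.89
GROUP BY region

Note: WHERE filters rows before grouping.

Result:
  Northeast: 2
  West: 1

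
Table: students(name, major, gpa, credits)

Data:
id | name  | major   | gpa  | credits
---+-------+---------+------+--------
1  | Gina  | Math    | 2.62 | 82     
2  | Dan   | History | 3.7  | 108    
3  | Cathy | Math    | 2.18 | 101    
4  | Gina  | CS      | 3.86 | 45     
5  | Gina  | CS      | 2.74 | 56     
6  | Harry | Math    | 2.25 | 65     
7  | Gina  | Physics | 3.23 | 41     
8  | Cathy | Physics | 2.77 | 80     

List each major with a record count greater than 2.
SELECT major, COUNT(*) as cnt
FROM students
GROUP BY major
HAVING COUNT(*) > 2

Result:
  Math: 3

Note: HAVING filters groups after aggregation, WHERE filters rows before.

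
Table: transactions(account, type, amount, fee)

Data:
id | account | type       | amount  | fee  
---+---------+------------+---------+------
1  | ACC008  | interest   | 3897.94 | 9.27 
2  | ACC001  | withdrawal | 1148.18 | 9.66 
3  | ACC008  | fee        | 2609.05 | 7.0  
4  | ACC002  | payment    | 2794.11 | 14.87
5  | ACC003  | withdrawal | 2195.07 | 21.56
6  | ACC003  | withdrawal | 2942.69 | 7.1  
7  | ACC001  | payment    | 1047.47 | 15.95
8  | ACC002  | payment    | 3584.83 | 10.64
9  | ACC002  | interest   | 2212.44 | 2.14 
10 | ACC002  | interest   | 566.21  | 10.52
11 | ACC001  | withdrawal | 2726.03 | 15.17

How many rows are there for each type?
SELECT type, COUNT(*) as count
FROM transactions
GROUP BY type

Result:
  fee: 1
  interest: 3
  payment: 3
  withdrawal: 4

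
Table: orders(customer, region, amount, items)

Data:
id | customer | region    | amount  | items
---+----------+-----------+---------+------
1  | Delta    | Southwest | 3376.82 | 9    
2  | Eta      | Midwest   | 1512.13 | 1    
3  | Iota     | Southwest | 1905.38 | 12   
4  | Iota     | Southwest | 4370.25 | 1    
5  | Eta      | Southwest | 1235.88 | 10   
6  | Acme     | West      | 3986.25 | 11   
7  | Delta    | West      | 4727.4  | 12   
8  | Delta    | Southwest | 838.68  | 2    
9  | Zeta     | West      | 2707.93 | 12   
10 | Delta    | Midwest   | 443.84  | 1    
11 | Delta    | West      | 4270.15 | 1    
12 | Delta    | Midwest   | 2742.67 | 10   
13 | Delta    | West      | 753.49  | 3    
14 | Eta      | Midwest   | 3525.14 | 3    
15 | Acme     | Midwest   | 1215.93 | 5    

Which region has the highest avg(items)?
SELECT region, AVG(items) as val
FROM orders
GROUP BY region
ORDER BY val DESC
LIMIT 1

Result: West with avg(items) = 7.80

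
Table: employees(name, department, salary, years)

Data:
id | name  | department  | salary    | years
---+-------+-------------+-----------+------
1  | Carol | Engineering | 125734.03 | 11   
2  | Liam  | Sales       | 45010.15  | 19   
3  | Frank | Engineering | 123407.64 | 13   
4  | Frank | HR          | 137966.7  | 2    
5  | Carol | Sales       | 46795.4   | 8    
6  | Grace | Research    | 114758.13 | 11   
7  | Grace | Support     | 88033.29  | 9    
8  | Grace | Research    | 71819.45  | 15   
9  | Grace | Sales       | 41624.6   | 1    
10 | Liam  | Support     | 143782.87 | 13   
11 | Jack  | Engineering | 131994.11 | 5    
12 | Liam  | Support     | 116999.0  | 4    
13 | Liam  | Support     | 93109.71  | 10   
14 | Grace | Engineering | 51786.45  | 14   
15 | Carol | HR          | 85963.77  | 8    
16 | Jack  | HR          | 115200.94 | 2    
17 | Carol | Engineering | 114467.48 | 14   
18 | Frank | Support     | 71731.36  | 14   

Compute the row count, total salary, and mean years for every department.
SELECT department,
       COUNT(*) as cnt,
       SUM(salary) as total_salary,
       AVG(years) as avg_years
FROM employees
GROUP BY department

Result:
  Engineering: 5 records, 547389.71 total salary, 11.40 avg years
  HR: 3 records, 339131.41 total salary, 4.00 avg years
  Research: 2 records, 186577.58 total salary, 13.00 avg years
  Sales: 3 records, 133430.15 total salary, 9.33 avg years
  Support: 5 records, 513656.23 total salary, 10.00 avg years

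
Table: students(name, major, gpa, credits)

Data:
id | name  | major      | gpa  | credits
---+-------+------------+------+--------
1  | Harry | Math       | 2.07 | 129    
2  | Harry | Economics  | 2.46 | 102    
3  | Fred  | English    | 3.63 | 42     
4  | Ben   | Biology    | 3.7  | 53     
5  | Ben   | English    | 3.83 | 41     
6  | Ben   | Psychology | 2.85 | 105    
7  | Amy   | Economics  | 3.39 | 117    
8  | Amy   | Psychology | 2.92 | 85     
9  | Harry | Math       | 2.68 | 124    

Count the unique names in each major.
SELECT major, COUNT(DISTINCT name)
FROM students
GROUP BY major

Result:
  Biology: 1 distinct
  Economics: 2 distinct
  English: 2 distinct
  Math: 1 distinct
  Psychology: 2 distinct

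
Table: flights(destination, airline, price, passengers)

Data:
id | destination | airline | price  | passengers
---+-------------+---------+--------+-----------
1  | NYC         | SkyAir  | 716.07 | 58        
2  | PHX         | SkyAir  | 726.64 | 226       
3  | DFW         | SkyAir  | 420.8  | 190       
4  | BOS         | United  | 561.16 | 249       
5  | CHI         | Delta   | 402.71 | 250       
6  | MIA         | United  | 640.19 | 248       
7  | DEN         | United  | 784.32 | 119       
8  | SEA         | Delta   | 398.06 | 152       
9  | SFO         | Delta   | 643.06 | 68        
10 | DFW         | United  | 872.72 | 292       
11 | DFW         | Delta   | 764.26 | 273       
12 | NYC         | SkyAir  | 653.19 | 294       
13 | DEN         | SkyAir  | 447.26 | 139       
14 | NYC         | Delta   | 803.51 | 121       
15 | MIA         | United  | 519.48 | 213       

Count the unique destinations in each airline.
SELECT airline, COUNT(DISTINCT destination)
FROM flights
GROUP BY airline

Result:
  Delta: 5 distinct
  SkyAir: 4 distinct
  United: 4 distinct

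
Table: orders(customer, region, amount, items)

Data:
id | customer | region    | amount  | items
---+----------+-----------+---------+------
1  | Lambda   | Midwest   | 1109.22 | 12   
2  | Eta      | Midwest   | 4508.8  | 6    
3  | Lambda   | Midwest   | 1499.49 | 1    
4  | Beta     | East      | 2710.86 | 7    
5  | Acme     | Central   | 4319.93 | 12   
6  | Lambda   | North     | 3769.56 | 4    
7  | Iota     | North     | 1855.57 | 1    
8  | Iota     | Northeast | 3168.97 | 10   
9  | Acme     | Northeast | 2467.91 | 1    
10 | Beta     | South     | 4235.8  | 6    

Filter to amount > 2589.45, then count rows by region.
SELECT region, COUNT(*)
FROM orders
WHERE amount > 2589.45
GROUP BY region

Note: WHERE filters rows before grouping.

Result:
  Central: 1
  East: 1
  Midwest: 1
  North: 1
  Northeast: 1
  South: 1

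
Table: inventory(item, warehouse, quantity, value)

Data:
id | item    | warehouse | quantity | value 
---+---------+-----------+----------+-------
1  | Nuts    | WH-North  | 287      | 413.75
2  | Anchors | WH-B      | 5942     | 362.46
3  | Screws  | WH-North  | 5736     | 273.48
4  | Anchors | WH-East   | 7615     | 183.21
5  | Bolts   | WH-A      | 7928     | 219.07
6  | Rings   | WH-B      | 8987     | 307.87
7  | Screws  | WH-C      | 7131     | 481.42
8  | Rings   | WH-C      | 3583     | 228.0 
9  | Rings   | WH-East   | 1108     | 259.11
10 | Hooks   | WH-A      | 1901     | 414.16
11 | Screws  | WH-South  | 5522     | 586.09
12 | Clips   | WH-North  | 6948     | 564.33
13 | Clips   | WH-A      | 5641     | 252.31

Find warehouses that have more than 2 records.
SELECT warehouse, COUNT(*) as cnt
FROM inventory
GROUP BY warehouse
HAVING COUNT(*) > 2

Result:
  WH-A: 3
  WH-North: 3

Note: HAVING filters groups after aggregation, WHERE filters rows before.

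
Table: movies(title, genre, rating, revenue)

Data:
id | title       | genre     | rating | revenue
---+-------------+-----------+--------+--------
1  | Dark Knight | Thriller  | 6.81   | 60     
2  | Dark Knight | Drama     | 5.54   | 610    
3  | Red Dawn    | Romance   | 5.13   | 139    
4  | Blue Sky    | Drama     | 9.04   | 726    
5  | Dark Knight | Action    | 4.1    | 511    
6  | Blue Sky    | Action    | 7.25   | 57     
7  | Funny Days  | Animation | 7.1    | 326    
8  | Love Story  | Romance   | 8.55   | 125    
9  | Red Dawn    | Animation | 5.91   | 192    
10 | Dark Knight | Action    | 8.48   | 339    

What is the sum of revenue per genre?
SELECT genre, SUM(revenue) as result
FROM movies
GROUP BY genre

Result:
  Action: 907
  Animation: 518
  Drama: 1336
  Romance: 264
  Thriller: 60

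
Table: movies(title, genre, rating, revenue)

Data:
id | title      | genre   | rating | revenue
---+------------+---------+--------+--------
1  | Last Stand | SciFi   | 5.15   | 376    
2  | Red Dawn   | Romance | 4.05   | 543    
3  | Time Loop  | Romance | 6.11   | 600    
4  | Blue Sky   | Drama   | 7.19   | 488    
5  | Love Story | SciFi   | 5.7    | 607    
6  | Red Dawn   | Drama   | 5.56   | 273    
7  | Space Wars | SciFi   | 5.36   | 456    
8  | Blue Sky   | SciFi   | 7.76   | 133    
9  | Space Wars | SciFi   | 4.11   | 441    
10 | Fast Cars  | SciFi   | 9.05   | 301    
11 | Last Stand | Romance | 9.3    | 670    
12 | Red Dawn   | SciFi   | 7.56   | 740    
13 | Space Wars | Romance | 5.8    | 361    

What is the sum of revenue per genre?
SELECT genre, SUM(revenue) as result
FROM movies
GROUP BY genre

Result:
  Drama: 761
  Romance: 2174
  SciFi: 3054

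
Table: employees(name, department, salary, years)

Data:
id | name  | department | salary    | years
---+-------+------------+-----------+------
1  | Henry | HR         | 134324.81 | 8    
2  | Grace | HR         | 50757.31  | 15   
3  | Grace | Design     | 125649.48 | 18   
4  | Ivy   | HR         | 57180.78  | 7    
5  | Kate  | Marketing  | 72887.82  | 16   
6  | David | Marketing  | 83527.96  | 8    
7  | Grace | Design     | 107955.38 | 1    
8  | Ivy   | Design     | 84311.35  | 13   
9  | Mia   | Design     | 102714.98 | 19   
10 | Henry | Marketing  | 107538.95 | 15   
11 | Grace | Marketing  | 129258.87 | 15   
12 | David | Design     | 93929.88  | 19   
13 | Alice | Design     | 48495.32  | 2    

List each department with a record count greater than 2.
SELECT department, COUNT(*) as cnt
FROM employees
GROUP BY department
HAVING COUNT(*) > 2

Result:
  Design: 6
  HR: 3
  Marketing: 4

Note: HAVING filters groups after aggregation, WHERE filters rows before.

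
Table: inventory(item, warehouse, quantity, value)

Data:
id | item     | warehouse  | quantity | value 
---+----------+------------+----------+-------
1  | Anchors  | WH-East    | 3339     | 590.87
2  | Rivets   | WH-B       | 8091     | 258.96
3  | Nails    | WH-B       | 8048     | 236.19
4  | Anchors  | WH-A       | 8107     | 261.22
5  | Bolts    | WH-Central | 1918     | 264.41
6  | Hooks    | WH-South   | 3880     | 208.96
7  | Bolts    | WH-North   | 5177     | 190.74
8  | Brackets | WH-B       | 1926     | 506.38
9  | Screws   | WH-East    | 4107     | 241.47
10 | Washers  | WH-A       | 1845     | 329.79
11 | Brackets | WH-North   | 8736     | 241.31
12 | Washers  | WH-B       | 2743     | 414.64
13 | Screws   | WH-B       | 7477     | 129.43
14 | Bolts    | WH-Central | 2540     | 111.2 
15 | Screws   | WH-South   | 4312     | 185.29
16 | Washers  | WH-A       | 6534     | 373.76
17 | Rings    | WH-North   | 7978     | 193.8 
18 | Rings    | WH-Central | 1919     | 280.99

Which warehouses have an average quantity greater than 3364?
SELECT warehouse, AVG(quantity)
FROM inventory
GROUP BY warehouse
HAVING AVG(quantity) > 3364

Result:
  WH-A: avg=5495.33
  WH-B: avg=5657.00
  WH-East: avg=3723.00
  WH-North: avg=7297.00
  WH-South: avg=4096.00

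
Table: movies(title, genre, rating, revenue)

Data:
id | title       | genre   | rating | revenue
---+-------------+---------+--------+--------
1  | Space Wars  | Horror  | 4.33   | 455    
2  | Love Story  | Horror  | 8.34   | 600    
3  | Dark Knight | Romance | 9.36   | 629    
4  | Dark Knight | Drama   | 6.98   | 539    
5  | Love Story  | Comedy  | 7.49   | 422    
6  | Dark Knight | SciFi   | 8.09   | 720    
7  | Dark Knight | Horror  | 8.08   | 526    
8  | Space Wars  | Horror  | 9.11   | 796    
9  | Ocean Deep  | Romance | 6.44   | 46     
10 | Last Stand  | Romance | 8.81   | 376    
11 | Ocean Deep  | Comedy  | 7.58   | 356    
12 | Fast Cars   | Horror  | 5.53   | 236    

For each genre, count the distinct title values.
SELECT genre, COUNT(DISTINCT title)
FROM movies
GROUP BY genre

Result:
  Comedy: 2 distinct
  Drama: 1 distinct
  Horror: 4 distinct
  Romance: 3 distinct
  SciFi: 1 distinct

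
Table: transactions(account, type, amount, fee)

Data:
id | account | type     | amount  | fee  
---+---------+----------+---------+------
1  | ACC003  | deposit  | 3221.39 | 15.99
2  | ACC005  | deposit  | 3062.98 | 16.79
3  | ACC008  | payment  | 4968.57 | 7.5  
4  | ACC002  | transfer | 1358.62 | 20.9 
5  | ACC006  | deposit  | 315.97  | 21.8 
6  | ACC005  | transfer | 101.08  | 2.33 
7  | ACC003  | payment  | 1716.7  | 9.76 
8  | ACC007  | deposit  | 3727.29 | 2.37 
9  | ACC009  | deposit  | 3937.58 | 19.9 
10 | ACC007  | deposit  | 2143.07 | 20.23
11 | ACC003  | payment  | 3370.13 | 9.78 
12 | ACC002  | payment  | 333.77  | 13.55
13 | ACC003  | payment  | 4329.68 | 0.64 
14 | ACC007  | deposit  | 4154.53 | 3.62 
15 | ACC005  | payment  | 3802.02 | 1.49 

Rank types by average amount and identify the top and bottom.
SELECT type, AVG(amount)
FROM transactions
GROUP BY type
ORDER BY AVG(amount)

All groups:
  transfer: 729.85
  deposit: 2937.54
  payment: 3086.81

Highest: payment (3086.81)
Lowest: transfer (729.85)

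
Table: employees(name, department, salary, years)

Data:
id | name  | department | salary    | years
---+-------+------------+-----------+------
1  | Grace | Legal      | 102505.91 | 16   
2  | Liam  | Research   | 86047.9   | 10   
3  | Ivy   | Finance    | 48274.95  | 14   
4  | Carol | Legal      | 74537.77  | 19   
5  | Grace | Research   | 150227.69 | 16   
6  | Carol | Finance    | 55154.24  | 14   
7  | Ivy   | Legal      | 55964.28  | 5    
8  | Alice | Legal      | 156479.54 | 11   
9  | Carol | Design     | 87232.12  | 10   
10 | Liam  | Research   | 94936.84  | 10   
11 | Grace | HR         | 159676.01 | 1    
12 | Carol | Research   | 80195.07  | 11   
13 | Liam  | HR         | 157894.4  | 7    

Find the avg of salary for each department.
SELECT department, AVG(salary) as result
FROM employees
GROUP BY department

Result:
  Design: 87232.12
  Finance: 51714.60
  HR: 158785.21
  Legal: 97371.88
  Research: 102851.88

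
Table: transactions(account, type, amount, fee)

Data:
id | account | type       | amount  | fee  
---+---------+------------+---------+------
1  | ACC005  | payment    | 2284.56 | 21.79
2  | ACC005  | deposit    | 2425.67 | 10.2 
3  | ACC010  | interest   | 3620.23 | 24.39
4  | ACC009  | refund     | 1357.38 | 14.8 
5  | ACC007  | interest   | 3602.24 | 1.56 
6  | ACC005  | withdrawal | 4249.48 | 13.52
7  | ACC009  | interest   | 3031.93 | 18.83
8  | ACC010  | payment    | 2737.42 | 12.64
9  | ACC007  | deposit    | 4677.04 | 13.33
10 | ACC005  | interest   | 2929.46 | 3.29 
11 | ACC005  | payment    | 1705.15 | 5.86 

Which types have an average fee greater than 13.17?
SELECT type, AVG(fee)
FROM transactions
GROUP BY type
HAVING AVG(fee) > 13.17

Result:
  payment: avg=13.43
  refund: avg=14.80
  withdrawal: avg=13.52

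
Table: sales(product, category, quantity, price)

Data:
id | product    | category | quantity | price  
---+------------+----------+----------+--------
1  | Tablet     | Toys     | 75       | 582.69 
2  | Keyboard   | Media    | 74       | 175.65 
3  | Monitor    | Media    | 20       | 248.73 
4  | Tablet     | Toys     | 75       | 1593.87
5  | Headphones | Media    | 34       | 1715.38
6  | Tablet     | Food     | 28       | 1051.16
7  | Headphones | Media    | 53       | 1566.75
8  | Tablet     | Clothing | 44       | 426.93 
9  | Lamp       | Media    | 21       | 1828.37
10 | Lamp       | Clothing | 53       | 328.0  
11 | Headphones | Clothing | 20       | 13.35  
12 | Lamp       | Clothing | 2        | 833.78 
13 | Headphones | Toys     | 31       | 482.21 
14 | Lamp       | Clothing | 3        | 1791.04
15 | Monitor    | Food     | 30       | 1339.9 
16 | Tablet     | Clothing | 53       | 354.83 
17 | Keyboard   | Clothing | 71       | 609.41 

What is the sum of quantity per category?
SELECT category, SUM(quantity) as result
FROM sales
GROUP BY category

Result:
  Clothing: 246
  Food: 58
  Media: 202
  Toys: 181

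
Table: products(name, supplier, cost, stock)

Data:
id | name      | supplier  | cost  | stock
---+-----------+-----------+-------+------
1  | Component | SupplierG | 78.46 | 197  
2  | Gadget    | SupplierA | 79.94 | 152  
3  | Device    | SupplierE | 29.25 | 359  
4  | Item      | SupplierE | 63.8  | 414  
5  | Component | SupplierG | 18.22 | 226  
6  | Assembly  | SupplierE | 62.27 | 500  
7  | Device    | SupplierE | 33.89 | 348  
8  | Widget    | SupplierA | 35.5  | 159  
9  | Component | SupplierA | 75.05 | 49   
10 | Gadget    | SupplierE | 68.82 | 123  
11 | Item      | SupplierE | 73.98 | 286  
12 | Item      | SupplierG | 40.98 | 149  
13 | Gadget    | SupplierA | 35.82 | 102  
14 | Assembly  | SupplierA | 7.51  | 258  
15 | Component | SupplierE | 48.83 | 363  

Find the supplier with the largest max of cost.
SELECT supplier, MAX(cost) as val
FROM products
GROUP BY supplier
ORDER BY val DESC
LIMIT 1

Result: SupplierA with max(cost) = 79.94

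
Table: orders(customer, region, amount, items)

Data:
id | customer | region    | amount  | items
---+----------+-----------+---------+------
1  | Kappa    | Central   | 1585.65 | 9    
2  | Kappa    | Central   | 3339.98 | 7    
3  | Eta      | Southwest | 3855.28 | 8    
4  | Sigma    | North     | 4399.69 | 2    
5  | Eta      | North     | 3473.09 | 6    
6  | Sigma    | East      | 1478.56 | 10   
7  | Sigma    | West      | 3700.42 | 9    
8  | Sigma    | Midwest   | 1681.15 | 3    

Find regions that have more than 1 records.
SELECT region, COUNT(*) as cnt
FROM orders
GROUP BY region
HAVING COUNT(*) > 1

Result:
  Central: 2
  North: 2

Note: HAVING filters groups after aggregation, WHERE filters rows before.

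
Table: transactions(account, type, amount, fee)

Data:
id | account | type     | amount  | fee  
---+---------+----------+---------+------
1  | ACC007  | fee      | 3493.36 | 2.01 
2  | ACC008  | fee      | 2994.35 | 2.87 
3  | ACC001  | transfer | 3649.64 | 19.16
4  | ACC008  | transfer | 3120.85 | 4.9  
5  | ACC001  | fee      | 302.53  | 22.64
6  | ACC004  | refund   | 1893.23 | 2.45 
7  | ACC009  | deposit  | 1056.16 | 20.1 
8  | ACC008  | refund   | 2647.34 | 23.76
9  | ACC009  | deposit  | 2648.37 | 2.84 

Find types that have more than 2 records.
SELECT type, COUNT(*) as cnt
FROM transactions
GROUP BY type
HAVING COUNT(*) > 2

Result:
  fee: 3

Note: HAVING filters groups after aggregation, WHERE filters rows before.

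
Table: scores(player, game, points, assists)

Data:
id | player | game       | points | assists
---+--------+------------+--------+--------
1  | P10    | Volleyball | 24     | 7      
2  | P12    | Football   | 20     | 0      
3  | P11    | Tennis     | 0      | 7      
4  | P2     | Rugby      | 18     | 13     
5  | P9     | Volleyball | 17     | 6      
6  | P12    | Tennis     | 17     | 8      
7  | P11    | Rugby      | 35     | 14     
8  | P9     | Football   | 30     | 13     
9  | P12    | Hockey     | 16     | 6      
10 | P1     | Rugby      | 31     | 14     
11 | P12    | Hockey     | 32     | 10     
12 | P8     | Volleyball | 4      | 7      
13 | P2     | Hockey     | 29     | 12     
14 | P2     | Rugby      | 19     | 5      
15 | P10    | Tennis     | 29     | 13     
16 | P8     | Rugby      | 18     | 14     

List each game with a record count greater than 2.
SELECT game, COUNT(*) as cnt
FROM scores
GROUP BY game
HAVING COUNT(*) > 2

Result:
  Hockey: 3
  Rugby: 5
  Tennis: 3
  Volleyball: 3

Note: HAVING filters groups after aggregation, WHERE filters rows before.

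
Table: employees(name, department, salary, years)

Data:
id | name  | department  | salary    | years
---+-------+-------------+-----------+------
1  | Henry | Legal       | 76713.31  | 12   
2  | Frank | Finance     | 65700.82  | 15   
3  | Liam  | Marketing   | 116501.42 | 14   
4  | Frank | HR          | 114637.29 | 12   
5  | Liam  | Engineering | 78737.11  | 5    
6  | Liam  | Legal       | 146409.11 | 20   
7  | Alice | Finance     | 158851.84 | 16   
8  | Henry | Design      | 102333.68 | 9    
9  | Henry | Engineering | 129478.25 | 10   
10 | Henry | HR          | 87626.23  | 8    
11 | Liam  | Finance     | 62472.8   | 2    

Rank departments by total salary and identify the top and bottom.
SELECT department, SUM(salary)
FROM employees
GROUP BY department
ORDER BY SUM(salary)

All groups:
  Design: 102333.68
  Marketing: 116501.42
  HR: 202263.52
  Engineering: 208215.36
  Legal: 223122.42
  Finance: 287025.46

Highest: Finance (287025.46)
Lowest: Design (102333.68)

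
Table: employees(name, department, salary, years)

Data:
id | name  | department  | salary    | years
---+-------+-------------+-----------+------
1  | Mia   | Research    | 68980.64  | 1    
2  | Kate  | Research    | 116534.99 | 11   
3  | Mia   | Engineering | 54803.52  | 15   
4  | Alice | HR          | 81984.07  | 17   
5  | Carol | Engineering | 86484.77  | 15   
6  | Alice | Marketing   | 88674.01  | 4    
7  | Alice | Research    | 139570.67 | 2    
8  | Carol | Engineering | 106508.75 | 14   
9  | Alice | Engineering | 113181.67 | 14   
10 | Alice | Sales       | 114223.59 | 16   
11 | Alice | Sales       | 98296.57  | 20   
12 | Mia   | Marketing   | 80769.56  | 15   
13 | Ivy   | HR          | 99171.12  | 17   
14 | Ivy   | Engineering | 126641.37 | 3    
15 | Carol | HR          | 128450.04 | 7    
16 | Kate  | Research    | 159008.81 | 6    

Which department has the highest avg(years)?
SELECT department, AVG(years) as val
FROM employees
GROUP BY department
ORDER BY val DESC
LIMIT 1

Result: Sales with avg(years) = 18.00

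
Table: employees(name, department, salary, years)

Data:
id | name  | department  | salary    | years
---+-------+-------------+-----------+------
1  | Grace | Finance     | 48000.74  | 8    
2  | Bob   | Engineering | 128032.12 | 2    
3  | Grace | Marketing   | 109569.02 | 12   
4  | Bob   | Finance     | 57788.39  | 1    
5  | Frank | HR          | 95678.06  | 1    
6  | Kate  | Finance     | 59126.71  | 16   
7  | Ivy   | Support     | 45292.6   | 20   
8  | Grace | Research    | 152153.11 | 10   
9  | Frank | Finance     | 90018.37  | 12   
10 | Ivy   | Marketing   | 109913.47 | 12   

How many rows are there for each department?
SELECT department, COUNT(*) as count
FROM employees
GROUP BY department

Result:
  Engineering: 1
  Finance: 4
  HR: 1
  Marketing: 2
  Research: 1
  Support: 1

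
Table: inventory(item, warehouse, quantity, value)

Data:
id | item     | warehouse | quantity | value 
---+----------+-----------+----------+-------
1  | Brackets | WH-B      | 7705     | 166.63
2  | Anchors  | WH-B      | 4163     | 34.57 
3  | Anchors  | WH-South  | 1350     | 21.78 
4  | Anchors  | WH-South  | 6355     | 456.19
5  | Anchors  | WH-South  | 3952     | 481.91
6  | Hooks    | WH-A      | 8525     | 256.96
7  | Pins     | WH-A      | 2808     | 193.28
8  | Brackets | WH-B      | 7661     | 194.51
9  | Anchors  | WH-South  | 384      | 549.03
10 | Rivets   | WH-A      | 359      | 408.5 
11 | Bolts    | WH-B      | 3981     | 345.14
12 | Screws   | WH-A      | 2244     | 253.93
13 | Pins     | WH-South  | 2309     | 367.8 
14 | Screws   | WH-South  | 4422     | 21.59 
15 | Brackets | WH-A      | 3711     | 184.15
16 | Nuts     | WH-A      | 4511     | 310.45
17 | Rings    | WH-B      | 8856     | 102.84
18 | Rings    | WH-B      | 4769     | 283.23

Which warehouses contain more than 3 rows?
SELECT warehouse, COUNT(*) as cnt
FROM inventory
GROUP BY warehouse
HAVING COUNT(*) > 3

Result:
  WH-A: 6
  WH-B: 6
  WH-South: 6

Note: HAVING filters groups after aggregation, WHERE filters rows before.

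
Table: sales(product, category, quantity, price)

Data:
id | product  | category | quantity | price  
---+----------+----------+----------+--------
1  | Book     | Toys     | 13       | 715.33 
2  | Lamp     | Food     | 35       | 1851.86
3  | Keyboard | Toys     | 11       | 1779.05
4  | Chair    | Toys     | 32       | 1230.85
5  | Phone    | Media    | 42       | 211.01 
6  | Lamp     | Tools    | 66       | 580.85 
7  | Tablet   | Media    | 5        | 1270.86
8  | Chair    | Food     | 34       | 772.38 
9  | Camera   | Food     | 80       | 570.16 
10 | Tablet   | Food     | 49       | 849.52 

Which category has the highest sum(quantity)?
SELECT category, SUM(quantity) as val
FROM sales
GROUP BY category
ORDER BY val DESC
LIMIT 1

Result: Food with sum(quantity) = 198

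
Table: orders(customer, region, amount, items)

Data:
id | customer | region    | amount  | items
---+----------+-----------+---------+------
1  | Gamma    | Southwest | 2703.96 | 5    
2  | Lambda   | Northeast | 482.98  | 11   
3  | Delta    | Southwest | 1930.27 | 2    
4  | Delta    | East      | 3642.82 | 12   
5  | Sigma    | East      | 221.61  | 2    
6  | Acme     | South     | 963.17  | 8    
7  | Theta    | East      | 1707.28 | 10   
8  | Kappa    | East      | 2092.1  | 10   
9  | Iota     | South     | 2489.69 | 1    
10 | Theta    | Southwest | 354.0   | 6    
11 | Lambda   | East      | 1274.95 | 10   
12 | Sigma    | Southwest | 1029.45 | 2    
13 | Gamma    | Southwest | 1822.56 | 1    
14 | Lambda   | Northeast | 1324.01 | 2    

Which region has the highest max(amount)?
SELECT region, MAX(amount) as val
FROM orders
GROUP BY region
ORDER BY val DESC
LIMIT 1

Result: East with max(amount) = 3642.82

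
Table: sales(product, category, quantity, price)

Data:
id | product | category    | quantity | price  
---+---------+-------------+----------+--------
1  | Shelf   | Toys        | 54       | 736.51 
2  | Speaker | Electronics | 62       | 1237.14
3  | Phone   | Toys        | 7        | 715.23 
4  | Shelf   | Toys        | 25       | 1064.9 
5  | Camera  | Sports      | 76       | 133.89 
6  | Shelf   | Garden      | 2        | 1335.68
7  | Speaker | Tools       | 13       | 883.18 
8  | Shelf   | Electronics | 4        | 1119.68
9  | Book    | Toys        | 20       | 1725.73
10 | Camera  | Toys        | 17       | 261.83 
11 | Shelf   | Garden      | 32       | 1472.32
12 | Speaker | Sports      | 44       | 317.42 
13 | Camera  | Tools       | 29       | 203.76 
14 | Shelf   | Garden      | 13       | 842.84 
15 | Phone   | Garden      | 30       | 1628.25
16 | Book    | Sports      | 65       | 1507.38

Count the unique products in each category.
SELECT category, COUNT(DISTINCT product)
FROM sales
GROUP BY category

Result:
  Electronics: 2 distinct
  Garden: 2 distinct
  Sports: 3 distinct
  Tools: 2 distinct
  Toys: 4 distinct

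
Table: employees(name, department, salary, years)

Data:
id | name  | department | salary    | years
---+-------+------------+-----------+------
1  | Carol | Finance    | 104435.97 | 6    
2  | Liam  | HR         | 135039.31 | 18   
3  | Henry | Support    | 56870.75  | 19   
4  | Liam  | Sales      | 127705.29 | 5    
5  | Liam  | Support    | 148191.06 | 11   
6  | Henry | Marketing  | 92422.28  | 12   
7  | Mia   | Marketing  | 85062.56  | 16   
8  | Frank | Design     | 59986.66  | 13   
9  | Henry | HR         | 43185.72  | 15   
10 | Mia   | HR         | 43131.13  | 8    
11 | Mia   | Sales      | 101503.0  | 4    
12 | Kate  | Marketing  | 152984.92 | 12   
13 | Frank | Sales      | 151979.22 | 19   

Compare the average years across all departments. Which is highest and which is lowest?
SELECT department, AVG(years)
FROM employees
GROUP BY department
ORDER BY AVG(years)

All groups:
  Finance: 6.00
  Sales: 9.33
  Design: 13.00
  Marketing: 13.33
  HR: 13.67
  Support: 15.00

Highest: Support (15.00)
Lowest: Finance (6.00)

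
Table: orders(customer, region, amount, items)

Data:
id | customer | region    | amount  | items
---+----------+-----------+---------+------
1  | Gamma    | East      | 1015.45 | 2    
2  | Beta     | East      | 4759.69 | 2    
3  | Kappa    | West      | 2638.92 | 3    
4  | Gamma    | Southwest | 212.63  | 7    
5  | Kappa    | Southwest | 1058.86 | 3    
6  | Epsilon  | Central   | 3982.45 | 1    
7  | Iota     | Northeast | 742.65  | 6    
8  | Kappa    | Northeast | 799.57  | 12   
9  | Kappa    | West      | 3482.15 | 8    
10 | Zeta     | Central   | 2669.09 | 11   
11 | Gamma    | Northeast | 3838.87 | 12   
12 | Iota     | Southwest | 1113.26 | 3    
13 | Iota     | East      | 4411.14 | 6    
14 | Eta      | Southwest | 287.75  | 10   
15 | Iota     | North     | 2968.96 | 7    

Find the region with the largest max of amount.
SELECT region, MAX(amount) as val
FROM orders
GROUP BY region
ORDER BY val DESC
LIMIT 1

Result: East with max(amount) = 4759.69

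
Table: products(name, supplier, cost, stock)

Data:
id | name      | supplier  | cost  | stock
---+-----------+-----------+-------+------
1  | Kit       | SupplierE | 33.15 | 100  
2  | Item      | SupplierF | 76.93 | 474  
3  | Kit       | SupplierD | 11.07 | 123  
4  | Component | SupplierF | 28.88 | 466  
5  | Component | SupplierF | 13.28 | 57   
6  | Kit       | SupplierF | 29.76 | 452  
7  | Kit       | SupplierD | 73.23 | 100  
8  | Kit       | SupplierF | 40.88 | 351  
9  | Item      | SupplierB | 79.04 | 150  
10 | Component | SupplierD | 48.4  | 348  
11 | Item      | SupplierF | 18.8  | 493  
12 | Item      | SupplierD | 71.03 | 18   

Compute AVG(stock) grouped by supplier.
SELECT supplier, AVG(stock) as result
FROM products
GROUP BY supplier

Result:
  SupplierB: 150.00
  SupplierD: 147.25
  SupplierE: 100.00
  SupplierF: 382.17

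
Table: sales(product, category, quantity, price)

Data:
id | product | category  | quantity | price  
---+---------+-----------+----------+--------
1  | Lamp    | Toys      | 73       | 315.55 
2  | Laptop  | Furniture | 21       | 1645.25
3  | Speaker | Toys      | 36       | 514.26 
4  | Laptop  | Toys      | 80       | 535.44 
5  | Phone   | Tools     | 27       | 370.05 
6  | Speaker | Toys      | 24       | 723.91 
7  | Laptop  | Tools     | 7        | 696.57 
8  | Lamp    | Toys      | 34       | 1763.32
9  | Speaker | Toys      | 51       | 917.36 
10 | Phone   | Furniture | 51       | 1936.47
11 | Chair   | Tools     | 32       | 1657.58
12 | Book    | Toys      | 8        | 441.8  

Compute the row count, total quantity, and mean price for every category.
SELECT category,
       COUNT(*) as cnt,
       SUM(quantity) as total_quantity,
       AVG(price) as avg_price
FROM sales
GROUP BY category

Result:
  Furniture: 2 records, 72 total quantity, 1790.86 avg price
  Tools: 3 records, 66 total quantity, 908.07 avg price
  Toys: 7 records, 306 total quantity, 744.52 avg price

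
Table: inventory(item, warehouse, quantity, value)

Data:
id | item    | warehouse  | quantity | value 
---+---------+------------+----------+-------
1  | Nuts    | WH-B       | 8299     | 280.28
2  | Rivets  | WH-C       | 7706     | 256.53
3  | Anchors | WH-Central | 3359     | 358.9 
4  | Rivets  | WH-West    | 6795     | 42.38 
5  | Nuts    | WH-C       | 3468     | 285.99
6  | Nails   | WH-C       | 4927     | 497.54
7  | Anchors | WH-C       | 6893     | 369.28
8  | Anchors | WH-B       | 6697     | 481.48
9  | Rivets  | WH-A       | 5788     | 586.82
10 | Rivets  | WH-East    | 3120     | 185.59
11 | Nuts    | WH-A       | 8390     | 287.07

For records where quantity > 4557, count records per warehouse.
SELECT warehouse, COUNT(*)
FROM inventory
WHERE quantity > 4557
GROUP BY warehouse

Note: WHERE filters rows before grouping.

Result:
  WH-A: 2
  WH-B: 2
  WH-C: 3
  WH-West: 1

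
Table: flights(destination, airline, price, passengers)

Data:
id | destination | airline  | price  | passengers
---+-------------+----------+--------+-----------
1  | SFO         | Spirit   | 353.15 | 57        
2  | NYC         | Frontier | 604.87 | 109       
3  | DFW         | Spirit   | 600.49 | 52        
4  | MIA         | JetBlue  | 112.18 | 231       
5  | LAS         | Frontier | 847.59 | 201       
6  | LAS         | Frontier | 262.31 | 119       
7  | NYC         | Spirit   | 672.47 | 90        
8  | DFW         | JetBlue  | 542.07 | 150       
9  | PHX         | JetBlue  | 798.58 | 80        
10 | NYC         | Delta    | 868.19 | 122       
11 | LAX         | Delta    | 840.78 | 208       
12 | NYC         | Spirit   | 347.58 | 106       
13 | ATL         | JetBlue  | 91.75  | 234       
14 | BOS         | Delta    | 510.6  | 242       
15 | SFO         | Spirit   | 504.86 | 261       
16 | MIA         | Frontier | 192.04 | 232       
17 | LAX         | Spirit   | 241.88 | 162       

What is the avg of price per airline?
SELECT airline, AVG(price) as result
FROM flights
GROUP BY airline

Result:
  Delta: 739.86
  Frontier: 476.70
  JetBlue: 386.15
  Spirit: 453.41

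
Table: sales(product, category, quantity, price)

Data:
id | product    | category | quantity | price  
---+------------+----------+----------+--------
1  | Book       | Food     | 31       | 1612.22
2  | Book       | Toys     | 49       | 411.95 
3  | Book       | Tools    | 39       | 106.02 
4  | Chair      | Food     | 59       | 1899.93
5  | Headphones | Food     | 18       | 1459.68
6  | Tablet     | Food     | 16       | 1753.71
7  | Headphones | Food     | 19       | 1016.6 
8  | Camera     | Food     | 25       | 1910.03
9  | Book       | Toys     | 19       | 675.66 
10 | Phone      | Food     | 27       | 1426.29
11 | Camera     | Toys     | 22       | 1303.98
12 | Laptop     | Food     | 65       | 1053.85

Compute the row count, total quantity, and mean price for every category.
SELECT category,
       COUNT(*) as cnt,
       SUM(quantity) as total_quantity,
       AVG(price) as avg_price
FROM sales
GROUP BY category

Result:
  Food: 8 records, 260 total quantity, 1516.54 avg price
  Tools: 1 records, 39 total quantity, 106.02 avg price
  Toys: 3 records, 90 total quantity, 797.20 avg price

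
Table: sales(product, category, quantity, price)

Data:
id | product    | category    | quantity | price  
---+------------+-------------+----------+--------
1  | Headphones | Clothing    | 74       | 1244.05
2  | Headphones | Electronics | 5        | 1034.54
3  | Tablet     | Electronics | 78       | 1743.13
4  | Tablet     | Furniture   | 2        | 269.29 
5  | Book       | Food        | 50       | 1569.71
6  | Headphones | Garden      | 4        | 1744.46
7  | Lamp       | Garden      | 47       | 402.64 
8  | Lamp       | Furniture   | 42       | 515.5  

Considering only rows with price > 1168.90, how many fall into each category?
SELECT category, COUNT(*)
FROM sales
WHERE price > 1168.90
GROUP BY category

Note: WHERE filters rows before grouping.

Result:
  Clothing: 1
  Electronics: 1
  Food: 1
  Garden: 1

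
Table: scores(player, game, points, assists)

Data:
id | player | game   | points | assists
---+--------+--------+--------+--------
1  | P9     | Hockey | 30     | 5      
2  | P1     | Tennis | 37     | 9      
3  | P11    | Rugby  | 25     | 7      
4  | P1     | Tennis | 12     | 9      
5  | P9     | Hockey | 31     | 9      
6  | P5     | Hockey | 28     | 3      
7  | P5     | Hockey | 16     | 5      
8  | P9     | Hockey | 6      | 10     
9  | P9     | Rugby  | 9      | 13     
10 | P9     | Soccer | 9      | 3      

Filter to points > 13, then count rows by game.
SELECT game, COUNT(*)
FROM scores
WHERE points > 13
GROUP BY game

Note: WHERE filters rows before grouping.

Result:
  Hockey: 4
  Rugby: 1
  Tennis: 1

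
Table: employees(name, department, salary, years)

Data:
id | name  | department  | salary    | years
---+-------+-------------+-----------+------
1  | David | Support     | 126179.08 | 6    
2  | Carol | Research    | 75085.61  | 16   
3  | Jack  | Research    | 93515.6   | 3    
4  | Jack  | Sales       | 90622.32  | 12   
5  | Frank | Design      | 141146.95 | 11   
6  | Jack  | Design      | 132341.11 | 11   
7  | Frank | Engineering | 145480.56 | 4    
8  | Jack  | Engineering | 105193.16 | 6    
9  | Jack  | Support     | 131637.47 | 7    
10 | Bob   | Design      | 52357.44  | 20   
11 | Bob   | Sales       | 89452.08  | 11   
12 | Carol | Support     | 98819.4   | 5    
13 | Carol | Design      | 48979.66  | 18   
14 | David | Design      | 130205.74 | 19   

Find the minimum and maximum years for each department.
SELECT department, MIN(years), MAX(years)
FROM employees
GROUP BY department

Result:
  Design: min=11, max=20
  Engineering: min=4, max=6
  Research: min=3, max=16
  Sales: min=11, max=12
  Support: min=5, max=7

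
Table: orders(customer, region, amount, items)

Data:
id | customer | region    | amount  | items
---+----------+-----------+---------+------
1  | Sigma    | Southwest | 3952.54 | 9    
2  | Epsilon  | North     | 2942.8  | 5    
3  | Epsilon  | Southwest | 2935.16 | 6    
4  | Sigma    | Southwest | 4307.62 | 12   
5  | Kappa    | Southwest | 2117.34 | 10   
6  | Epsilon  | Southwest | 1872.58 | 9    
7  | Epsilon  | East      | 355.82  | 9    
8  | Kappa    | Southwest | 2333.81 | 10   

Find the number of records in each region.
SELECT region, COUNT(*) as count
FROM orders
GROUP BY region

Result:
  East: 1
  North: 1
  Southwest: 6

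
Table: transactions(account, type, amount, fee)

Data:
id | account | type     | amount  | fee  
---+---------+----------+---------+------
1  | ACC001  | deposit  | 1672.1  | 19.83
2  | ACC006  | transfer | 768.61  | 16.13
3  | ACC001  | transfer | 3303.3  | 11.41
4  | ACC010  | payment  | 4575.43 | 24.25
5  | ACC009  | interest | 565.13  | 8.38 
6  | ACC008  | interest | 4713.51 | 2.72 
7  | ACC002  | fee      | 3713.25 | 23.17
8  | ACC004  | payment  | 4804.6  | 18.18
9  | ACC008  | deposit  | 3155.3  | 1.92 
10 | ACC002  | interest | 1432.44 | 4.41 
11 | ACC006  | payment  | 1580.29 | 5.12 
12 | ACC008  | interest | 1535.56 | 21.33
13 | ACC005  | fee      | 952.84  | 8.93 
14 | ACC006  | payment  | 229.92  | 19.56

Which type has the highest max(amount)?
SELECT type, MAX(amount) as val
FROM transactions
GROUP BY type
ORDER BY val DESC
LIMIT 1

Result: payment with max(amount) = 4804.60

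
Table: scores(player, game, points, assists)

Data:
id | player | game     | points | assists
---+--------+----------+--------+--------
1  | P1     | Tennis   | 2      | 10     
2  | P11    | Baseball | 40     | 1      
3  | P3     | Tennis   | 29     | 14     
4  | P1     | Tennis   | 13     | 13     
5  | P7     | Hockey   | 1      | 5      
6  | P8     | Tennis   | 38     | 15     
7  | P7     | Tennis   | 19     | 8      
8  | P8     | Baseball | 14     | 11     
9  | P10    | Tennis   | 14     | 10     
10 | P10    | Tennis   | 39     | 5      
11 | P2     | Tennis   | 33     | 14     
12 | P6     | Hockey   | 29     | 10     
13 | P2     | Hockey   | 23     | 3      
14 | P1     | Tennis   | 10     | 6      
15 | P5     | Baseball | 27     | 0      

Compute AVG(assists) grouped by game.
SELECT game, AVG(assists) as result
FROM scores
GROUP BY game

Result:
  Baseball: 4.00
  Hockey: 6.00
  Tennis: 10.56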